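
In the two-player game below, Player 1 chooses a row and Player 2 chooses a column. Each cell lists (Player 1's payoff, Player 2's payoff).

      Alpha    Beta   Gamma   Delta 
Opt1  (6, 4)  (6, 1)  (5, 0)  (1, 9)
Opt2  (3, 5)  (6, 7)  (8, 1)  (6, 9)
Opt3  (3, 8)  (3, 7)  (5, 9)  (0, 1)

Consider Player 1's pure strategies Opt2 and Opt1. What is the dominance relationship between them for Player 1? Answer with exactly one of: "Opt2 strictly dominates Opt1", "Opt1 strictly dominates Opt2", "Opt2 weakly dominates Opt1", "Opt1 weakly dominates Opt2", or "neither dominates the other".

neither dominates the other

Compare Opt2 to Opt1 across each choice by Player 2: Alpha: 3<6, Beta: 6=6, Gamma: 8>5, Delta: 6>1.
Opt2 does better at Gamma, Delta but worse at Alpha; neither strategy dominates the other.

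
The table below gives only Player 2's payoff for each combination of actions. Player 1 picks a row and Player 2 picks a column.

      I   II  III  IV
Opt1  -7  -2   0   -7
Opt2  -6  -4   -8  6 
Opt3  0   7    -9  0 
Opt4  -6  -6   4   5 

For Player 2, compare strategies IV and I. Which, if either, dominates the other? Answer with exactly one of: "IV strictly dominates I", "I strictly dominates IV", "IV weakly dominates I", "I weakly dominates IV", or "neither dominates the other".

IV weakly dominates I

Compare IV to I across each opponent action: Opt1: -7=-7, Opt2: 6>-6, Opt3: 0=0, Opt4: 5>-6.
IV is at least as good everywhere and strictly better somewhere (tied only at Opt1, Opt3), so IV weakly but not strictly dominates I.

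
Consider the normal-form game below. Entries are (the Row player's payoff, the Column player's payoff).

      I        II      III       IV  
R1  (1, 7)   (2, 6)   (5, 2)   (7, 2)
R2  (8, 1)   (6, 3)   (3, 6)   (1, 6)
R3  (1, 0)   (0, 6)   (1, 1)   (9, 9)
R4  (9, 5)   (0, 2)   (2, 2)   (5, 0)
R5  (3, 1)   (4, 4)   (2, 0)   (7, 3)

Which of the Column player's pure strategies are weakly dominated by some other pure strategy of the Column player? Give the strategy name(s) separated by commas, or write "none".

none

I is not dominated — it holds its own against II at R1 (7>6); III at R1 (7>2); IV at R1 (7>2).
II: no other strategy beats it everywhere (I at R2 (3>1); III at R1 (6>2); IV at R1 (6>2)).
III: no other strategy beats it everywhere (I at R2 (6>1); II at R2 (6>3); IV at R4 (2>0)).
Nothing dominates IV: I at R2 (6>1); II at R2 (6>3); III at R3 (9>1).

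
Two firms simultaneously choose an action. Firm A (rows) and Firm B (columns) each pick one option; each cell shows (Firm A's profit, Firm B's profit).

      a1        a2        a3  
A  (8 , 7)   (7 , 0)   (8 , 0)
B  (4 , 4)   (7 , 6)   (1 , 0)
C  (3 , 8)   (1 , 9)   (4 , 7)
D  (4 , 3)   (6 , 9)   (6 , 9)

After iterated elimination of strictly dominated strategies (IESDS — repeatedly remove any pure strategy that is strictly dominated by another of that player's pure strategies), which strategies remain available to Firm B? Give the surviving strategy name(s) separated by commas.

Row C is eliminated: A beats it against every remaining column (a1: 8>3, a2: 7>1, a3: 8>4).
Firm A's strategy D is strictly dominated by A (a1: 8>4, a2: 7>6, a3: 8>6) and is removed.
Firm B's strategy a3 is strictly dominated by a1 (A: 7>0, B: 4>0) and is removed.
Among the remaining strategies, none is strictly dominated by another pure strategy of the same player, so the elimination stops.
Surviving strategies — Firm A: {A, B}; Firm B: {a1, a2}.

a1, a2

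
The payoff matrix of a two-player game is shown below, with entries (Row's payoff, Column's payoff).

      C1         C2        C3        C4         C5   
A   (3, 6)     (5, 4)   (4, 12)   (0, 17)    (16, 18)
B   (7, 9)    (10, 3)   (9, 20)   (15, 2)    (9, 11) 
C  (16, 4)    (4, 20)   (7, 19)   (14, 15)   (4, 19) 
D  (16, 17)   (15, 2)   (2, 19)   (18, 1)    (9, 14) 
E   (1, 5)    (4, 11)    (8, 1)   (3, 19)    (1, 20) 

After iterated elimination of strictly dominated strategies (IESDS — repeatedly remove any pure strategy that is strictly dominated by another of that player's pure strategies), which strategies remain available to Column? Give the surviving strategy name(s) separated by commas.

C3, C5

Row E is eliminated: B beats it against every remaining column (C1: 7>1, C2: 10>4, C3: 9>8, C4: 15>3, C5: 9>1).
Column's strategy C1 is strictly dominated by C3 (A: 12>6, B: 20>9, C: 19>4, D: 19>17) and is removed.
For Row, B strictly dominates C on the remaining columns (C2: 10>4, C3: 9>7, C4: 15>14, C5: 9>4); eliminate C.
Column C2 is eliminated: C3 beats it against every remaining row (A: 12>4, B: 20>3, D: 19>2).
Column's strategy C4 is strictly dominated by C5 (A: 18>17, B: 11>2, D: 14>1) and is removed.
Row's strategy D is strictly dominated by A (C3: 4>2, C5: 16>9) and is removed.
Among the remaining strategies, none is strictly dominated by another pure strategy of the same player, so the elimination stops.
Surviving strategies — Row: {A, B}; Column: {C3, C5}.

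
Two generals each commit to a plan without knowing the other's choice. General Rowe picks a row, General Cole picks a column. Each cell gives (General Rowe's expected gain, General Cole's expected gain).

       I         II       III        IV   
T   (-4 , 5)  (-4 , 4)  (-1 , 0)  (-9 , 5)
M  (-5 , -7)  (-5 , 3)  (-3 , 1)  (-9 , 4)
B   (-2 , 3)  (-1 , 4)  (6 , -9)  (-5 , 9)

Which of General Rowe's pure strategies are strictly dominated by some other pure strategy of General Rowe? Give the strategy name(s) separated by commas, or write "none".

T, M

T: dominated, since B does at least as well everywhere (I: -2>-4, II: -1>-4, III: 6>-1, IV: -5>-9).
B strictly dominates M — I: -2>-5, II: -1>-5, III: 6>-3, IV: -5>-9.
B is not dominated — it holds its own against T at I (-2>-4); M at I (-2>-5).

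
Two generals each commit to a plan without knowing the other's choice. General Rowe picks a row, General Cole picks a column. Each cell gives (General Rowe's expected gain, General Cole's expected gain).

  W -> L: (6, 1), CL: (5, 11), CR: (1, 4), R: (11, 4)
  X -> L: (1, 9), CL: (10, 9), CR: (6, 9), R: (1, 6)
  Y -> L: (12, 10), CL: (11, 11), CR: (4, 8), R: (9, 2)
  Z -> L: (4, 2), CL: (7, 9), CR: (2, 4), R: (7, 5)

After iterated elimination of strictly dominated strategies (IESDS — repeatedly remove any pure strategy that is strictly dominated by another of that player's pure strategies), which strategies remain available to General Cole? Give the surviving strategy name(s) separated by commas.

L, CL, CR

General Rowe's strategy Z is strictly dominated by Y (L: 12>4, CL: 11>7, CR: 4>2, R: 9>7) and is removed.
General Cole's strategy R is strictly dominated by CL (W: 11>4, X: 9>6, Y: 11>2) and is removed.
For General Rowe, Y strictly dominates W on the remaining columns (L: 12>6, CL: 11>5, CR: 4>1); eliminate W.
Among the remaining strategies, none is strictly dominated by another pure strategy of the same player, so the elimination stops.
Surviving strategies — General Rowe: {X, Y}; General Cole: {L, CL, CR}.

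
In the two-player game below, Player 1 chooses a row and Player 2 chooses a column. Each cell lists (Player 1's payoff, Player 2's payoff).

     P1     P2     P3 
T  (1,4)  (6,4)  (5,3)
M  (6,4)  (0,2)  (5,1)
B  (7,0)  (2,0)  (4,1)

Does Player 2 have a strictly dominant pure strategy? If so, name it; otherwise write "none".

none

P1 fails to dominate P2 at T (4=4).
P2 fails to dominate P1 at T (4=4).
P3 fails to dominate P1 at T (3<4).
No single strategy dominates all the others.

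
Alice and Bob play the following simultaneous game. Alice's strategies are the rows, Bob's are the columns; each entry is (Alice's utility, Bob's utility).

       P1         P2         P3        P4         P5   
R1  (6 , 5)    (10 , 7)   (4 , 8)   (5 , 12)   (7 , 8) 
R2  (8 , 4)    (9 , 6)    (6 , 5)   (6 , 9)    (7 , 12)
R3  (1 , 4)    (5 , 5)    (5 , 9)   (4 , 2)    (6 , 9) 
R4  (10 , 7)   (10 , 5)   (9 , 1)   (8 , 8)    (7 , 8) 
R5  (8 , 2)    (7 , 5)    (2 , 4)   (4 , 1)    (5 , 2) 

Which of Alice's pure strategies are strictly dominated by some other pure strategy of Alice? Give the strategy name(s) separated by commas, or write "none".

R3, R5

R1: no other strategy beats it everywhere (R2 at P2 (10>9); R3 at P1 (6>1); R4 at P2 (10=10); R5 at P2 (10>7)).
Nothing dominates R2: R1 at P1 (8>6); R3 at P1 (8>1); R4 at P5 (7=7); R5 at P1 (8=8).
R2 strictly dominates R3 — P1: 8>1, P2: 9>5, P3: 6>5, P4: 6>4, P5: 7>6.
R4 is not dominated — it holds its own against R1 at P1 (10>6); R2 at P1 (10>8); R3 at P1 (10>1); R5 at P1 (10>8).
R5 is strictly dominated by R4 (P1: 10>8, P2: 10>7, P3: 9>2, P4: 8>4, P5: 7>5).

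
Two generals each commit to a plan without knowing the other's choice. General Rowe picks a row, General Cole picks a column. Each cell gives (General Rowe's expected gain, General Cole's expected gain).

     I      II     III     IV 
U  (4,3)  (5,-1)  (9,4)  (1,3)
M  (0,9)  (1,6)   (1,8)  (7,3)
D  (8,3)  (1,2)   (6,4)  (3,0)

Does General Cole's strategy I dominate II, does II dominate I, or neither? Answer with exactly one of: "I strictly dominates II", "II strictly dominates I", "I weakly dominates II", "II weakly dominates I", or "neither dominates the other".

I strictly dominates II

Compare I to II across each choice by General Rowe: U: 3>-1, M: 9>6, D: 3>2.
Every comparison favours I, so I strictly dominates II.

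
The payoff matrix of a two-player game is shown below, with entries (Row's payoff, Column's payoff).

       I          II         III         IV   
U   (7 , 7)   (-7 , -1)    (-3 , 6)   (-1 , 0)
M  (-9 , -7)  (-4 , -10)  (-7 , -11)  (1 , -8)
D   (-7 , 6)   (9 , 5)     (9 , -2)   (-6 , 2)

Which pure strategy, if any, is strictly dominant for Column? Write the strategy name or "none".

I

I vs II: U: 7>-1, M: -7>-10, D: 6>5.
I vs III: U: 7>6, M: -7>-11, D: 6>-2.
I vs IV: U: 7>0, M: -7>-8, D: 6>2.
I strictly beats every other strategy against every opponent action, so it is strictly dominant.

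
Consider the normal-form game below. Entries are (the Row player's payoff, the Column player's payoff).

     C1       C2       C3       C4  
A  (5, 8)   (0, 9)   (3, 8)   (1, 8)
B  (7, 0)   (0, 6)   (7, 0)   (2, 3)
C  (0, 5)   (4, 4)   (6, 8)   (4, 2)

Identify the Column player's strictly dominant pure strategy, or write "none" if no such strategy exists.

C1 fails to dominate C2 at A (8<9).
C2 fails to dominate C1 at C (4<5).
C3 fails to dominate C1 at A (8=8).
C4 fails to dominate C1 at A (8=8).
No single strategy dominates all the others.

none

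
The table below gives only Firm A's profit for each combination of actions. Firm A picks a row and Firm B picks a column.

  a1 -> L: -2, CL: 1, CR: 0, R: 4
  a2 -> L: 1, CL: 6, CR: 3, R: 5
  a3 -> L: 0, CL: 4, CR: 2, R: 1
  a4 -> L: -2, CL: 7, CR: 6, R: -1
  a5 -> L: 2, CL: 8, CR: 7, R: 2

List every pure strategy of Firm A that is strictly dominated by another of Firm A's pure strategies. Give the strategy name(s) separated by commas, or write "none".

a1: dominated, since a2 does at least as well everywhere (L: 1>-2, CL: 6>1, CR: 3>0, R: 5>4).
Nothing dominates a2: a1 at L (1>-2); a3 at L (1>0); a4 at L (1>-2); a5 at R (5>2).
a3 is strictly dominated by a2 (L: 1>0, CL: 6>4, CR: 3>2, R: 5>1).
a4 is strictly dominated by a5 (L: 2>-2, CL: 8>7, CR: 7>6, R: 2>-1).
a5: no other strategy beats it everywhere (a1 at L (2>-2); a2 at L (2>1); a3 at L (2>0); a4 at L (2>-2)).

a1, a3, a4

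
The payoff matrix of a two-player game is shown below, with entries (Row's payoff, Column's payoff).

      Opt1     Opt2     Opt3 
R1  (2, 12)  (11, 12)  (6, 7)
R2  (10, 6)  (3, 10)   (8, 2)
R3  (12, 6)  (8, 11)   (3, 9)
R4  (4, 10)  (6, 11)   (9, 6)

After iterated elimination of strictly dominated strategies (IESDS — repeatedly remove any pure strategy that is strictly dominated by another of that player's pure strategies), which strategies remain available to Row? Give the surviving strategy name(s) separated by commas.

For Column, Opt2 strictly dominates Opt3 on the remaining rows (R1: 12>7, R2: 10>2, R3: 11>9, R4: 11>6); eliminate Opt3.
For Row, R3 strictly dominates R2 on the remaining columns (Opt1: 12>10, Opt2: 8>3); eliminate R2.
For Row, R3 strictly dominates R4 on the remaining columns (Opt1: 12>4, Opt2: 8>6); eliminate R4.
Among the remaining strategies, none is strictly dominated by another pure strategy of the same player, so the elimination stops.
Surviving strategies — Row: {R1, R3}; Column: {Opt1, Opt2}.

R1, R3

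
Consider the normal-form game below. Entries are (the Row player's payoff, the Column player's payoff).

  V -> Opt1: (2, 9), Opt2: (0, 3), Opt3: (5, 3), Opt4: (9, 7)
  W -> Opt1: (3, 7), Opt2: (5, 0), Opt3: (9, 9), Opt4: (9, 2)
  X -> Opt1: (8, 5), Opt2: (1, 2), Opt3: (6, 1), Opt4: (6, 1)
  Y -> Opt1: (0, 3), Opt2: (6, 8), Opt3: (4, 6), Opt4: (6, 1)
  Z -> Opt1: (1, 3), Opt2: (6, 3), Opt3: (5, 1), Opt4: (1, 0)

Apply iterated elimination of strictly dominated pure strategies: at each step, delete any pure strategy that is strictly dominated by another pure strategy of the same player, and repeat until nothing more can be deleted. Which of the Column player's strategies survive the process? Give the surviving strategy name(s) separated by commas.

The Column player's strategy Opt4 is strictly dominated by Opt1 (V: 9>7, W: 7>2, X: 5>1, Y: 3>1, Z: 3>0) and is removed.
For the Row player, W strictly dominates V on the remaining columns (Opt1: 3>2, Opt2: 5>0, Opt3: 9>5); eliminate V.
Among the remaining strategies, none is strictly dominated by another pure strategy of the same player, so the elimination stops.
Surviving strategies — the Row player: {W, X, Y, Z}; the Column player: {Opt1, Opt2, Opt3}.

Opt1, Opt2, Opt3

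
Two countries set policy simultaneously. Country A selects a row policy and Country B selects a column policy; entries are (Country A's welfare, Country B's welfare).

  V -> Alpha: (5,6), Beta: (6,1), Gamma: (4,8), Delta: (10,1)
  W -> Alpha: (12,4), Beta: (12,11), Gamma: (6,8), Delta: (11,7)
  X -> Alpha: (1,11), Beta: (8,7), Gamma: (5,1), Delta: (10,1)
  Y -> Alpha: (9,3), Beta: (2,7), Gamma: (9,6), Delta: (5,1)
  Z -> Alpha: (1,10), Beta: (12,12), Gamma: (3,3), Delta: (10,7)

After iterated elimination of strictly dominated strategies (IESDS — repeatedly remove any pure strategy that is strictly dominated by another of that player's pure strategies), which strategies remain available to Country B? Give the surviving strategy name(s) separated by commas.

For Country A, W strictly dominates V on the remaining columns (Alpha: 12>5, Beta: 12>6, Gamma: 6>4, Delta: 11>10); eliminate V.
For Country A, W strictly dominates X on the remaining columns (Alpha: 12>1, Beta: 12>8, Gamma: 6>5, Delta: 11>10); eliminate X.
Column Alpha is eliminated: Beta beats it against every remaining row (W: 11>4, Y: 7>3, Z: 12>10).
For Country B, Beta strictly dominates Gamma on the remaining rows (W: 11>8, Y: 7>6, Z: 12>3); eliminate Gamma.
Country A's strategy Y is strictly dominated by W (Beta: 12>2, Delta: 11>5) and is removed.
Column Delta is eliminated: Beta beats it against every remaining row (W: 11>7, Z: 12>7).
Among the remaining strategies, none is strictly dominated by another pure strategy of the same player, so the elimination stops.
Surviving strategies — Country A: {W, Z}; Country B: {Beta}.

Beta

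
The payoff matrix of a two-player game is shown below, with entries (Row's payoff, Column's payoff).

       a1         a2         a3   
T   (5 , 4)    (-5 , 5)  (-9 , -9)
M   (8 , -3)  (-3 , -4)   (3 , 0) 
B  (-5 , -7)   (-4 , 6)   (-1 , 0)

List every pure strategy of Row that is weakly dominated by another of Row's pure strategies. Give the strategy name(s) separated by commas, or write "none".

T, B

M weakly dominates T — a1: 8>5, a2: -3>-5, a3: 3>-9.
M is not dominated — it holds its own against T at a1 (8>5); B at a1 (8>-5).
B: dominated, since M does at least as well everywhere (a1: 8>-5, a2: -3>-4, a3: 3>-1).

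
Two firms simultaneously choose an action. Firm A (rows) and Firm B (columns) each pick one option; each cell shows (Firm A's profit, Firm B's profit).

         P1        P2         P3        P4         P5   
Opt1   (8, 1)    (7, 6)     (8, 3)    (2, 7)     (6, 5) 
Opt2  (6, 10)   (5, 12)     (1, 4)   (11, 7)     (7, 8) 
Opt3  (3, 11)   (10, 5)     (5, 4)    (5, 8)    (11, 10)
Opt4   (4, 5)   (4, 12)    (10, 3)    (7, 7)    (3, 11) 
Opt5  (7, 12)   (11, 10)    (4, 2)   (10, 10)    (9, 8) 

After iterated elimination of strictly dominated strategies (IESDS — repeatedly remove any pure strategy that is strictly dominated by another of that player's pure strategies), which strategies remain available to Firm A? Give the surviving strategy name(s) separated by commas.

Opt1, Opt2, Opt3, Opt5

Column P3 is eliminated: P2 beats it against every remaining row (Opt1: 6>3, Opt2: 12>4, Opt3: 5>4, Opt4: 12>3, Opt5: 10>2).
Firm A's strategy Opt4 is strictly dominated by Opt2 (P1: 6>4, P2: 5>4, P4: 11>7, P5: 7>3) and is removed.
Among the remaining strategies, none is strictly dominated by another pure strategy of the same player, so the elimination stops.
Surviving strategies — Firm A: {Opt1, Opt2, Opt3, Opt5}; Firm B: {P1, P2, P4, P5}.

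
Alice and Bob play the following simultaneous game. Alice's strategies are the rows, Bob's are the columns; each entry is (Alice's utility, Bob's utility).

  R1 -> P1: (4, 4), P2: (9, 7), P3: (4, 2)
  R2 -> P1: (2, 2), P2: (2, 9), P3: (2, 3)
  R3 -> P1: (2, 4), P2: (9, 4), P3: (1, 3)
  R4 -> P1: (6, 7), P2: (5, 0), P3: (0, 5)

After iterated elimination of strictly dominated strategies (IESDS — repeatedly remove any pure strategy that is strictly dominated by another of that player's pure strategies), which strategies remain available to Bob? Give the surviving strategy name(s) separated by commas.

Alice's strategy R2 is strictly dominated by R1 (P1: 4>2, P2: 9>2, P3: 4>2) and is removed.
Column P3 is eliminated: P1 beats it against every remaining row (R1: 4>2, R3: 4>3, R4: 7>5).
Among the remaining strategies, none is strictly dominated by another pure strategy of the same player, so the elimination stops.
Surviving strategies — Alice: {R1, R3, R4}; Bob: {P1, P2}.

P1, P2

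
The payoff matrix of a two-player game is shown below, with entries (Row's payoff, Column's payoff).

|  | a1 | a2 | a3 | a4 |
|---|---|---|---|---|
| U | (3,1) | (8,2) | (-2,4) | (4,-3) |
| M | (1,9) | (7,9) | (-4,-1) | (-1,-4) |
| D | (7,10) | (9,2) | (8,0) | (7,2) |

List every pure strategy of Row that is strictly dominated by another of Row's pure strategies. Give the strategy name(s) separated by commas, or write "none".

U: dominated, since D does at least as well everywhere (a1: 7>3, a2: 9>8, a3: 8>-2, a4: 7>4).
U strictly dominates M — a1: 3>1, a2: 8>7, a3: -2>-4, a4: 4>-1.
Nothing dominates D: U at a1 (7>3); M at a1 (7>1).

U, M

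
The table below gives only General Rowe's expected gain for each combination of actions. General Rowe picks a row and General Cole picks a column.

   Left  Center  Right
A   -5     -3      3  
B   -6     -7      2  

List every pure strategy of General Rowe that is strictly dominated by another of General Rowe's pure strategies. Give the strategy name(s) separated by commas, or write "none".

B

A is not dominated — it holds its own against B at Left (-5>-6).
B is strictly dominated by A (Left: -5>-6, Center: -3>-7, Right: 3>2).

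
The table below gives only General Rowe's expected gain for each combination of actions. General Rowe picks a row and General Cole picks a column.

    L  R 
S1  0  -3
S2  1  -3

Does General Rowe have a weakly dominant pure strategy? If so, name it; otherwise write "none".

S2

S2 vs S1: L: 1>0, R: -3=-3.
S2 is at least as good as every other strategy against every opponent action, so it is weakly dominant.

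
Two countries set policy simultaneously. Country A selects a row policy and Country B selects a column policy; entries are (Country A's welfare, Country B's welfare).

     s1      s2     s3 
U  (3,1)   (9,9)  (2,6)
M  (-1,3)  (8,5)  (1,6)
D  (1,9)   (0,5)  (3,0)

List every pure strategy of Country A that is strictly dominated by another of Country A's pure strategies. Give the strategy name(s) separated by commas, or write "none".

M

U is not dominated — it holds its own against M at s1 (3>-1); D at s1 (3>1).
M: dominated, since U does at least as well everywhere (s1: 3>-1, s2: 9>8, s3: 2>1).
D: no other strategy beats it everywhere (U at s3 (3>2); M at s1 (1>-1)).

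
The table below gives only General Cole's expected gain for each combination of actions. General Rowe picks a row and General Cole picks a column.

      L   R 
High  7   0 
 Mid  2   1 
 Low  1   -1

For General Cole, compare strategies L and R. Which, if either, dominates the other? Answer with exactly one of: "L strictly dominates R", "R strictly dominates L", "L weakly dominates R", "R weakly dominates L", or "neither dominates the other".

Compare L to R across each choice by General Rowe: High: 7>0, Mid: 2>1, Low: 1>-1.
Every comparison favours L, so L strictly dominates R.

L strictly dominates R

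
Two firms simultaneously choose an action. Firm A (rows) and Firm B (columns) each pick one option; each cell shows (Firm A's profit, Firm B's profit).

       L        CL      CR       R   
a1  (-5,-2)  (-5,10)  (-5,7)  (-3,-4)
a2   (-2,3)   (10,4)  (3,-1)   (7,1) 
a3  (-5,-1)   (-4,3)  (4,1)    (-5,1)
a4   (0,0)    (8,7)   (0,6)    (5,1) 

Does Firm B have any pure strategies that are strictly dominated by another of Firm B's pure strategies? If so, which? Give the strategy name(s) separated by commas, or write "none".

CL strictly dominates L — a1: 10>-2, a2: 4>3, a3: 3>-1, a4: 7>0.
CL is not dominated — it holds its own against L at a1 (10>-2); CR at a1 (10>7); R at a1 (10>-4).
CR: dominated, since CL does at least as well everywhere (a1: 10>7, a2: 4>-1, a3: 3>1, a4: 7>6).
R: dominated, since CL does at least as well everywhere (a1: 10>-4, a2: 4>1, a3: 3>1, a4: 7>1).

L, CR, R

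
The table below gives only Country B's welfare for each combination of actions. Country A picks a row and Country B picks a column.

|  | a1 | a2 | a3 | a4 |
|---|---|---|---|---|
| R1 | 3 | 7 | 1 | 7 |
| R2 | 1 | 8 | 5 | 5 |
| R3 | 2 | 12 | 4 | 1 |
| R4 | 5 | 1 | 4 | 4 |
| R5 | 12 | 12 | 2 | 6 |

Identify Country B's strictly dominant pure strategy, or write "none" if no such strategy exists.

a1 fails to dominate a2 at R1 (3<7).
a2 fails to dominate a1 at R4 (1<5).
a3 fails to dominate a1 at R1 (1<3).
a4 fails to dominate a1 at R3 (1<2).
No single strategy dominates all the others.

none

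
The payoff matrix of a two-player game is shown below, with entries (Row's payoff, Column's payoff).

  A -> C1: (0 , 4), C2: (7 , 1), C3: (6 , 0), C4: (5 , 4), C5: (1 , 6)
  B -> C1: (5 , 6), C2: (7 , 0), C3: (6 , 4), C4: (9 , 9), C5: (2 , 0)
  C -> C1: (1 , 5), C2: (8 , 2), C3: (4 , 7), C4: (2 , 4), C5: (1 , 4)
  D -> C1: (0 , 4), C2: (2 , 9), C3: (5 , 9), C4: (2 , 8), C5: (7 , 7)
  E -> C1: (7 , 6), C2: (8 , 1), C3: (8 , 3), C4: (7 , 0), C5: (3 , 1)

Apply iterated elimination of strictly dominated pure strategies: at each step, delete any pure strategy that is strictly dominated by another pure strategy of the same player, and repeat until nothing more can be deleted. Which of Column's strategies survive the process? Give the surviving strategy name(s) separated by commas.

C1, C4

Row A is eliminated: E beats it against every remaining column (C1: 7>0, C2: 8>7, C3: 8>6, C4: 7>5, C5: 3>1).
For Column, C3 strictly dominates C5 on the remaining rows (B: 4>0, C: 7>4, D: 9>7, E: 3>1); eliminate C5.
Row's strategy D is strictly dominated by B (C1: 5>0, C2: 7>2, C3: 6>5, C4: 9>2) and is removed.
For Column, C1 strictly dominates C2 on the remaining rows (B: 6>0, C: 5>2, E: 6>1); eliminate C2.
Row C is eliminated: B beats it against every remaining column (C1: 5>1, C3: 6>4, C4: 9>2).
For Column, C1 strictly dominates C3 on the remaining rows (B: 6>4, E: 6>3); eliminate C3.
Among the remaining strategies, none is strictly dominated by another pure strategy of the same player, so the elimination stops.
Surviving strategies — Row: {B, E}; Column: {C1, C4}.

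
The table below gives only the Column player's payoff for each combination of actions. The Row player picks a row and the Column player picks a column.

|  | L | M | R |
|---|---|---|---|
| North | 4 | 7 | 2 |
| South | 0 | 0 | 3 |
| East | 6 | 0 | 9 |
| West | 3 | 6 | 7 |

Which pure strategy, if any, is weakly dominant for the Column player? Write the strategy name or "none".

L fails to dominate M at North (4<7).
M fails to dominate L at East (0<6).
R fails to dominate L at North (2<4).
No single strategy dominates all the others.

none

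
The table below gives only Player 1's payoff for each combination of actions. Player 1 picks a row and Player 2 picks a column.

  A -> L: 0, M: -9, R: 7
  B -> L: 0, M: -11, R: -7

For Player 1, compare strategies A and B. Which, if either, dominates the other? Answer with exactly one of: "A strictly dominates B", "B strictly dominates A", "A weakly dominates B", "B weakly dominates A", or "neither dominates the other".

A's payoffs vs B's, by Player 2's action — L: 0=0, M: -9>-11, R: 7>-7.
A is at least as good everywhere and strictly better somewhere (tied only at L), so A weakly but not strictly dominates B.

A weakly dominates B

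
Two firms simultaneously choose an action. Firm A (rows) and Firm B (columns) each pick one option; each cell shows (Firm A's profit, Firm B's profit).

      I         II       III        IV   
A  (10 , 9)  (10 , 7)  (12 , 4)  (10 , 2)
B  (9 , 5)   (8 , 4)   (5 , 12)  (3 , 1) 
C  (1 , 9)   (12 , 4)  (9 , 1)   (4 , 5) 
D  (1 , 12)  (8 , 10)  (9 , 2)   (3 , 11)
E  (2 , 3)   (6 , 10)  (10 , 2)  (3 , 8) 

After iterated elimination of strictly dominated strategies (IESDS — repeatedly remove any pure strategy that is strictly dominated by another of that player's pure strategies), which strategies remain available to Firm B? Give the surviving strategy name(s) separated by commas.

I

Firm A's strategy B is strictly dominated by A (I: 10>9, II: 10>8, III: 12>5, IV: 10>3) and is removed.
Firm A's strategy D is strictly dominated by A (I: 10>1, II: 10>8, III: 12>9, IV: 10>3) and is removed.
For Firm A, A strictly dominates E on the remaining columns (I: 10>2, II: 10>6, III: 12>10, IV: 10>3); eliminate E.
Column II is eliminated: I beats it against every remaining row (A: 9>7, C: 9>4).
Firm A's strategy C is strictly dominated by A (I: 10>1, III: 12>9, IV: 10>4) and is removed.
Firm B's strategy III is strictly dominated by I (A: 9>4) and is removed.
For Firm B, I strictly dominates IV on the remaining rows (A: 9>2); eliminate IV.
Among the remaining strategies, none is strictly dominated by another pure strategy of the same player, so the elimination stops.
Surviving strategies — Firm A: {A}; Firm B: {I}.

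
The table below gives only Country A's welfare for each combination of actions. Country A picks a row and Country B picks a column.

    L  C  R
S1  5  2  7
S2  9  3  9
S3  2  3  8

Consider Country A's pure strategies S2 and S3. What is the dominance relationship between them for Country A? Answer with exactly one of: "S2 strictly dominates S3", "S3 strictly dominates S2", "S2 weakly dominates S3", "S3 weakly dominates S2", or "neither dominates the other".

S2 weakly dominates S3

Compare S2 to S3 across each opponent action: L: 9>2, C: 3=3, R: 9>8.
S2 is at least as good everywhere and strictly better somewhere (tied only at C), so S2 weakly but not strictly dominates S3.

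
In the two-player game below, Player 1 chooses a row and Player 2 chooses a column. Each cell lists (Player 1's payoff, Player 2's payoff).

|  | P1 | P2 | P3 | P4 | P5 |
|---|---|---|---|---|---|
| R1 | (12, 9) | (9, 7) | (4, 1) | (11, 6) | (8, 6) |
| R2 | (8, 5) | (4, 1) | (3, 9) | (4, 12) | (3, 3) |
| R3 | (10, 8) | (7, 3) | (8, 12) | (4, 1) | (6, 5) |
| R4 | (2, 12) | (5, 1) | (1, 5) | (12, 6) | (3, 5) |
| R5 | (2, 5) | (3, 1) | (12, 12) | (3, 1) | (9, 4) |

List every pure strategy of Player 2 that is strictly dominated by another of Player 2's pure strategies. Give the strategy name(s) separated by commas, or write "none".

P1 is not dominated — it holds its own against P2 at R1 (9>7); P3 at R1 (9>1); P4 at R1 (9>6); P5 at R1 (9>6).
P2: dominated, since P1 does at least as well everywhere (R1: 9>7, R2: 5>1, R3: 8>3, R4: 12>1, R5: 5>1).
P3: no other strategy beats it everywhere (P1 at R2 (9>5); P2 at R2 (9>1); P4 at R3 (12>1); P5 at R2 (9>3)).
P4 is not dominated — it holds its own against P1 at R2 (12>5); P2 at R2 (12>1); P3 at R1 (6>1); P5 at R1 (6=6).
P5: dominated, since P1 does at least as well everywhere (R1: 9>6, R2: 5>3, R3: 8>5, R4: 12>5, R5: 5>4).

P2, P5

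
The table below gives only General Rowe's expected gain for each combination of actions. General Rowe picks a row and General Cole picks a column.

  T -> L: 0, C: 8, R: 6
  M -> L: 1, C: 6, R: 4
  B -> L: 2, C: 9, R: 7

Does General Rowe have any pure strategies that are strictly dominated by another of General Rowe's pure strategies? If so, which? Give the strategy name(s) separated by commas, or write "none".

B strictly dominates T — L: 2>0, C: 9>8, R: 7>6.
B strictly dominates M — L: 2>1, C: 9>6, R: 7>4.
B is not dominated — it holds its own against T at L (2>0); M at L (2>1).

T, M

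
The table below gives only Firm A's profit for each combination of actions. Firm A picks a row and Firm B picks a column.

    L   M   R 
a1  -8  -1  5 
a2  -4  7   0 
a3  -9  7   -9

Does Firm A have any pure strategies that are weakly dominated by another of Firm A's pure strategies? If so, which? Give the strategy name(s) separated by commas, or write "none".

a1 is not dominated — it holds its own against a2 at R (5>0); a3 at L (-8>-9).
a2 is not dominated — it holds its own against a1 at L (-4>-8); a3 at L (-4>-9).
a3 is weakly dominated by a2 (L: -4>-9, M: 7=7, R: 0>-9).

a3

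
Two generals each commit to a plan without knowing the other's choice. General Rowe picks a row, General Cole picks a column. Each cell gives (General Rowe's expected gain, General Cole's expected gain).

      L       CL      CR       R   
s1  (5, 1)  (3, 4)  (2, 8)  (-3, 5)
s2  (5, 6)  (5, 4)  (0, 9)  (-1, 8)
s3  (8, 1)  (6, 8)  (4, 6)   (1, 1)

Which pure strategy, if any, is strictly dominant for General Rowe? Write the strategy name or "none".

s3

s3 vs s1: L: 8>5, CL: 6>3, CR: 4>2, R: 1>-3.
s3 vs s2: L: 8>5, CL: 6>5, CR: 4>0, R: 1>-1.
s3 strictly beats every other strategy against every opponent action, so it is strictly dominant.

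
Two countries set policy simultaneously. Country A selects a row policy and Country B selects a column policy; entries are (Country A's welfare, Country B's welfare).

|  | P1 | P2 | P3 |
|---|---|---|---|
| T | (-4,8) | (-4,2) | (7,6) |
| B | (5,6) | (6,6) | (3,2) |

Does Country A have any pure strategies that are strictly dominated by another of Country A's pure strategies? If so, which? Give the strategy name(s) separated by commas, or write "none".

T: no other strategy beats it everywhere (B at P3 (7>3)).
Nothing dominates B: T at P1 (5>-4).

none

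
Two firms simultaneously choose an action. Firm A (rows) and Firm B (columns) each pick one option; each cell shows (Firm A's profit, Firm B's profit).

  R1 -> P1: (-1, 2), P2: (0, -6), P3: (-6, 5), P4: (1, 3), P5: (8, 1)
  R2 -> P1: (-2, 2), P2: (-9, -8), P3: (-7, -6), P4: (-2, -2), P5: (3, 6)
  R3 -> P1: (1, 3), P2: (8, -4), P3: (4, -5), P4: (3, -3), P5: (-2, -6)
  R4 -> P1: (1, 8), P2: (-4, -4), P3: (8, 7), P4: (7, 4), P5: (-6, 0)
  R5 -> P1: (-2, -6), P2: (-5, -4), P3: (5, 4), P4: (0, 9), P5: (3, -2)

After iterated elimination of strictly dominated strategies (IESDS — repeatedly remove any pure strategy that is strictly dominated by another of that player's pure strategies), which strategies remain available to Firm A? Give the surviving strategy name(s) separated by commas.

For Firm A, R1 strictly dominates R2 on the remaining columns (P1: -1>-2, P2: 0>-9, P3: -6>-7, P4: 1>-2, P5: 8>3); eliminate R2.
For Firm B, P4 strictly dominates P2 on the remaining rows (R1: 3>-6, R3: -3>-4, R4: 4>-4, R5: 9>-4); eliminate P2.
Column P5 is eliminated: P3 beats it against every remaining row (R1: 5>1, R3: -5>-6, R4: 7>0, R5: 4>-2).
Firm A's strategy R1 is strictly dominated by R3 (P1: 1>-1, P3: 4>-6, P4: 3>1) and is removed.
For Firm A, R4 strictly dominates R5 on the remaining columns (P1: 1>-2, P3: 8>5, P4: 7>0); eliminate R5.
For Firm B, P1 strictly dominates P3 on the remaining rows (R3: 3>-5, R4: 8>7); eliminate P3.
Firm B's strategy P4 is strictly dominated by P1 (R3: 3>-3, R4: 8>4) and is removed.
Among the remaining strategies, none is strictly dominated by another pure strategy of the same player, so the elimination stops.
Surviving strategies — Firm A: {R3, R4}; Firm B: {P1}.

R3, R4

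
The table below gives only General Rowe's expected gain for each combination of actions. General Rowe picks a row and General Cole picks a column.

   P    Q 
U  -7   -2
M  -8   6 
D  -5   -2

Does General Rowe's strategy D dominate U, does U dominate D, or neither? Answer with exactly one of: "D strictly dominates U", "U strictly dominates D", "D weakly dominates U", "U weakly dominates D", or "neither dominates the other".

D weakly dominates U

D's payoffs vs U's, by General Cole's action — P: -5>-7, Q: -2=-2.
D is at least as good everywhere and strictly better somewhere (tied only at Q), so D weakly but not strictly dominates U.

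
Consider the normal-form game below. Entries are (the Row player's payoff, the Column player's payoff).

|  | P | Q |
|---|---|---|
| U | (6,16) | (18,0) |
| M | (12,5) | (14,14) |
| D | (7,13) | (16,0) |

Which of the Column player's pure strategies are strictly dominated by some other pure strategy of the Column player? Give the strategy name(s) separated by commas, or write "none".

none

P is not dominated — it holds its own against Q at U (16>0).
Q: no other strategy beats it everywhere (P at M (14>5)).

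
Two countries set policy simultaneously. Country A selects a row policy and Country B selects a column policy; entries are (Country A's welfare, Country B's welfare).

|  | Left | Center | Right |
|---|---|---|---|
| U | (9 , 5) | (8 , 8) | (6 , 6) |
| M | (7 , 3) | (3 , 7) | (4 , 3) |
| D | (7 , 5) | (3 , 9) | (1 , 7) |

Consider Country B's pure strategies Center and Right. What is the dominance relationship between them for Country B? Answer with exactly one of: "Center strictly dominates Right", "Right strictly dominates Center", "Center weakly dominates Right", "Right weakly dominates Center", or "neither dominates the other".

Center's payoffs vs Right's, by Country A's action — U: 8>6, M: 7>3, D: 9>7.
Center gives a strictly higher payoff against each opponent action, so Center strictly dominates Right.

Center strictly dominates Right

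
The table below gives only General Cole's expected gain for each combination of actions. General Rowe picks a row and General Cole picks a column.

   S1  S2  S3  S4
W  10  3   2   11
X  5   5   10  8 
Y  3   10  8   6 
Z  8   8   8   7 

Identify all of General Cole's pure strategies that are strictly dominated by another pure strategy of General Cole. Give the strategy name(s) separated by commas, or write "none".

S1: no other strategy beats it everywhere (S2 at W (10>3); S3 at W (10>2); S4 at Z (8>7)).
Nothing dominates S2: S1 at X (5=5); S3 at W (3>2); S4 at Y (10>6).
Nothing dominates S3: S1 at X (10>5); S2 at X (10>5); S4 at X (10>8).
S4 is not dominated — it holds its own against S1 at W (11>10); S2 at W (11>3); S3 at W (11>2).

none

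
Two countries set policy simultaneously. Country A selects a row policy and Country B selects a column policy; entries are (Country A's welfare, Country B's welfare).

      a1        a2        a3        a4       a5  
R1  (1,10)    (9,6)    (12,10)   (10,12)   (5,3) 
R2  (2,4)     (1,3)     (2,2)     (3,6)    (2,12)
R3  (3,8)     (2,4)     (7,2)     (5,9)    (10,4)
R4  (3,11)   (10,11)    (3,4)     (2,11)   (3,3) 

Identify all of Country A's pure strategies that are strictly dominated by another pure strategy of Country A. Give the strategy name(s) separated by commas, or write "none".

R1 is not dominated — it holds its own against R2 at a2 (9>1); R3 at a2 (9>2); R4 at a3 (12>3).
R2: dominated, since R3 does at least as well everywhere (a1: 3>2, a2: 2>1, a3: 7>2, a4: 5>3, a5: 10>2).
R3 is not dominated — it holds its own against R1 at a1 (3>1); R2 at a1 (3>2); R4 at a1 (3=3).
R4 is not dominated — it holds its own against R1 at a1 (3>1); R2 at a1 (3>2); R3 at a1 (3=3).

R2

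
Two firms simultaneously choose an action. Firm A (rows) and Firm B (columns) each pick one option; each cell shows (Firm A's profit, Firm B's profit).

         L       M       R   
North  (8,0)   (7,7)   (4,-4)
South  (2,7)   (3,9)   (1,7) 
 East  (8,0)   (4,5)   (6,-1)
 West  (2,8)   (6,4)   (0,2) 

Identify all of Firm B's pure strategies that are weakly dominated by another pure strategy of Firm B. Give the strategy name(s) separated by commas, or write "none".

R

Nothing dominates L: M at West (8>4); R at North (0>-4).
M is not dominated — it holds its own against L at North (7>0); R at North (7>-4).
R is weakly dominated by L (North: 0>-4, South: 7=7, East: 0>-1, West: 8>2).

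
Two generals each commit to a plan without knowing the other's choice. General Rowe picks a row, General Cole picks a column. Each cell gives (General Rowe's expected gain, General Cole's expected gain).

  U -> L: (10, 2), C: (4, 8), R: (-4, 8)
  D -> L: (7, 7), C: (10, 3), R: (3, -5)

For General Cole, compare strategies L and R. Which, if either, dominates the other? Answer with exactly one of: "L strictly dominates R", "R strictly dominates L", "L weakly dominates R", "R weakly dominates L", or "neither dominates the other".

neither dominates the other

Compare L to R across each opponent action: U: 2<8, D: 7>-5.
L does better at D but worse at U; neither strategy dominates the other.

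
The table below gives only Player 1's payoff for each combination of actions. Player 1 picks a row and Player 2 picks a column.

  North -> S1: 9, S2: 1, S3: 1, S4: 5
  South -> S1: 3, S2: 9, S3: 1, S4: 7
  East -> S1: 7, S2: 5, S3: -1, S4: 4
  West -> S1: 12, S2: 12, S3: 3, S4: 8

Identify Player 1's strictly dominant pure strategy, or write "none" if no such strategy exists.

West

West vs North: S1: 12>9, S2: 12>1, S3: 3>1, S4: 8>5.
West vs South: S1: 12>3, S2: 12>9, S3: 3>1, S4: 8>7.
West vs East: S1: 12>7, S2: 12>5, S3: 3>-1, S4: 8>4.
West strictly beats every other strategy against every opponent action, so it is strictly dominant.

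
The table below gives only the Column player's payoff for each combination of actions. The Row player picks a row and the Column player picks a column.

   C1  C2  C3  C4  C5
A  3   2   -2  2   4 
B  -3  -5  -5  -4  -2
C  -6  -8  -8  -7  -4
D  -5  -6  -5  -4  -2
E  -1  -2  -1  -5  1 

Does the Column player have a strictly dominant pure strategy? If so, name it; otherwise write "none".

C5

C5 vs C1: A: 4>3, B: -2>-3, C: -4>-6, D: -2>-5, E: 1>-1.
C5 vs C2: A: 4>2, B: -2>-5, C: -4>-8, D: -2>-6, E: 1>-2.
C5 vs C3: A: 4>-2, B: -2>-5, C: -4>-8, D: -2>-5, E: 1>-1.
C5 vs C4: A: 4>2, B: -2>-4, C: -4>-7, D: -2>-4, E: 1>-5.
C5 strictly beats every other strategy against every opponent action, so it is strictly dominant.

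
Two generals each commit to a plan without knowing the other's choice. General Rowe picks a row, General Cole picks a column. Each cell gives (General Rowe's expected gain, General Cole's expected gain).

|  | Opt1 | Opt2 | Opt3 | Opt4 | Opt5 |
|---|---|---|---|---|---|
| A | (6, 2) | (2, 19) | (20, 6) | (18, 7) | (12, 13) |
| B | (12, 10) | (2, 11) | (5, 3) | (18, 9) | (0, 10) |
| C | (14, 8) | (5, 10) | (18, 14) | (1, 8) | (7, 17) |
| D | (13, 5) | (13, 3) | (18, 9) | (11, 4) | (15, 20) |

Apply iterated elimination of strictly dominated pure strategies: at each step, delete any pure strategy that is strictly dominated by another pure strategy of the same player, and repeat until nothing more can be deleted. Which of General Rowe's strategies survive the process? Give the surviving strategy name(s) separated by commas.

D

For General Cole, Opt5 strictly dominates Opt3 on the remaining rows (A: 13>6, B: 10>3, C: 17>14, D: 20>9); eliminate Opt3.
General Cole's strategy Opt4 is strictly dominated by Opt5 (A: 13>7, B: 10>9, C: 17>8, D: 20>4) and is removed.
General Rowe's strategy A is strictly dominated by D (Opt1: 13>6, Opt2: 13>2, Opt5: 15>12) and is removed.
General Rowe's strategy B is strictly dominated by C (Opt1: 14>12, Opt2: 5>2, Opt5: 7>0) and is removed.
Column Opt1 is eliminated: Opt5 beats it against every remaining row (C: 17>8, D: 20>5).
For General Rowe, D strictly dominates C on the remaining columns (Opt2: 13>5, Opt5: 15>7); eliminate C.
General Cole's strategy Opt2 is strictly dominated by Opt5 (D: 20>3) and is removed.
Among the remaining strategies, none is strictly dominated by another pure strategy of the same player, so the elimination stops.
Surviving strategies — General Rowe: {D}; General Cole: {Opt5}.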